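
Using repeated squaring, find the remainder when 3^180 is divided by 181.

1

3^1 ≡ 3 (mod 181)
3^2 ≡ 3^2 = 9 ≡ 9 (mod 181)
3^4 ≡ 9^2 = 81 ≡ 81 (mod 181)
3^8 ≡ 81^2 = 6561 ≡ 45 (mod 181)
3^16 ≡ 45^2 = 2025 ≡ 34 (mod 181)
3^32 ≡ 34^2 = 1156 ≡ 70 (mod 181)
3^64 ≡ 70^2 = 4900 ≡ 13 (mod 181)
3^128 ≡ 13^2 = 169 ≡ 169 (mod 181)
180 = 128 + 32 + 16 + 4 in binary powers of 2.
So 3^180 ≡ 169 · 70 · 34 · 81 ≡ 1 (mod 181).
Since the result is 1, base 3 gives no evidence that 181 is composite.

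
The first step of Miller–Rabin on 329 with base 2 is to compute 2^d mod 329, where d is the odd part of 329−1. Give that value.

329 − 1 = 328 = 2^3 · 41, so d = 41.
2^1 ≡ 2 (mod 329)
2^2 ≡ 2^2 = 4 ≡ 4 (mod 329)
2^4 ≡ 4^2 = 16 ≡ 16 (mod 329)
2^8 ≡ 16^2 = 256 ≡ 256 (mod 329)
2^16 ≡ 256^2 = 65536 ≡ 65 (mod 329)
2^32 ≡ 65^2 = 4225 ≡ 277 (mod 329)
41 = 32 + 8 + 1 in binary powers of 2.
So 2^41 ≡ 277 · 256 · 2 ≡ 25 (mod 329).
Squaring chain: 25 → 296 → 102; never reaches −1, so base 2 is a Miller–Rabin witness that 329 is composite.

25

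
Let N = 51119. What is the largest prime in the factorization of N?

51119 = 17 · 3007
3007 = 31 · 97
97 is prime.
So 51119 = 17 · 31 · 97; the largest prime factor is 97.

97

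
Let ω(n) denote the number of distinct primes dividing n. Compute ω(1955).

3

1955 = 5 · 391
391 = 17 · 23
1955 = 5 · 17 · 23, which has 3 distinct prime factors.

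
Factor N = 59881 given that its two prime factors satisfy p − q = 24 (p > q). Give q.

233

Since p = q + 24, we have 59881 = q(q + 24), so q² + 24q − 59881 = 0.
Discriminant: 24² + 4·59881 = 576 + 239524 = 240100; √240100 = 490.
q = (−24 + 490)/2 = 233, and p = q + 24 = 257.
Check: 233 · 257 = 59881.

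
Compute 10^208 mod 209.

10^1 ≡ 10 (mod 209)
10^2 ≡ 10^2 = 100 ≡ 100 (mod 209)
10^4 ≡ 100^2 = 10000 ≡ 177 (mod 209)
10^8 ≡ 177^2 = 31329 ≡ 188 (mod 209)
10^16 ≡ 188^2 = 35344 ≡ 23 (mod 209)
10^32 ≡ 23^2 = 529 ≡ 111 (mod 209)
10^64 ≡ 111^2 = 12321 ≡ 199 (mod 209)
10^128 ≡ 199^2 = 39601 ≡ 100 (mod 209)
208 = 128 + 64 + 16 in binary powers of 2.
So 10^208 ≡ 100 · 199 · 23 ≡ 199 (mod 209).
Since 199 ≠ 1, base 10 is a Fermat witness: 209 is composite.

199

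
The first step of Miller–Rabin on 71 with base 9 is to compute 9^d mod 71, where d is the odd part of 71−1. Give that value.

1

71 − 1 = 70 = 2^1 · 35, so d = 35.
9^1 ≡ 9 (mod 71)
9^2 ≡ 9^2 = 81 ≡ 10 (mod 71)
9^4 ≡ 10^2 = 100 ≡ 29 (mod 71)
9^8 ≡ 29^2 = 841 ≡ 60 (mod 71)
9^16 ≡ 60^2 = 3600 ≡ 50 (mod 71)
9^32 ≡ 50^2 = 2500 ≡ 15 (mod 71)
35 = 32 + 2 + 1 in binary powers of 2.
So 9^35 ≡ 15 · 10 · 9 ≡ 1 (mod 71).
Since 9^d ≡ 1 (mod 71), base 9 does not prove 71 composite.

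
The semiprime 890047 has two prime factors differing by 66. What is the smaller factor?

Since p = q + 66, we have 890047 = q(q + 66), so q² + 66q − 890047 = 0.
Discriminant: 66² + 4·890047 = 4356 + 3560188 = 3564544; √3564544 = 1888.
q = (−66 + 1888)/2 = 911, and p = q + 66 = 977.
Check: 911 · 977 = 890047.

911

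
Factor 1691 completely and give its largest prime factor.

89

1691 = 19 · 89
89 is prime.
So 1691 = 19 · 89; the largest prime factor is 89.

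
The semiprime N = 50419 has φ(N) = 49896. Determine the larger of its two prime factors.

φ(n) = (p−1)(q−1) = n − (p+q) + 1, so p + q = 50419 − 49896 + 1 = 524.
p and q are the roots of t² − 524t + 50419 = 0.
Discriminant: 524² − 4·50419 = 274576 − 201676 = 72900; √72900 = 270.
q = (524 − 270)/2 = 127, p = (524 + 270)/2 = 397.
Check: 127 · 397 = 50419.

397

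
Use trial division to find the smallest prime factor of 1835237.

37

1835237 is odd.
Digit sum 29, not divisible by 3.
Ends in 7: not divisible by 5.
7: 1835237 = 7·262176 + 5
11: 1835237 = 11·166839 + 8
13: 1835237 = 13·141172 + 1
17: 1835237 = 17·107955 + 2
19: 1835237 = 19·96591 + 8
23: 1835237 = 23·79792 + 21
29: 1835237 = 29·63284 + 1
31: 1835237 = 31·59201 + 6
37: 1835237 = 37·49601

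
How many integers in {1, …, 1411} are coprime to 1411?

1312

Factor: 1411 = 17 · 83.
φ(1411) = (17−1) · (83−1) = 16 · 82 = 1312.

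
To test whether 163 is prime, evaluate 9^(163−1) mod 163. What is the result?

1

9^1 ≡ 9 (mod 163)
9^2 ≡ 9^2 = 81 ≡ 81 (mod 163)
9^4 ≡ 81^2 = 6561 ≡ 41 (mod 163)
9^8 ≡ 41^2 = 1681 ≡ 51 (mod 163)
9^16 ≡ 51^2 = 2601 ≡ 156 (mod 163)
9^32 ≡ 156^2 = 24336 ≡ 49 (mod 163)
9^64 ≡ 49^2 = 2401 ≡ 119 (mod 163)
9^128 ≡ 119^2 = 14161 ≡ 143 (mod 163)
162 = 128 + 32 + 2 in binary powers of 2.
So 9^162 ≡ 143 · 49 · 81 ≡ 1 (mod 163).
Since the result is 1, base 9 gives no evidence that 163 is composite.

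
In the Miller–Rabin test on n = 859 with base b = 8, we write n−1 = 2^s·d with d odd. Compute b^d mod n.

858

859 − 1 = 858 = 2^1 · 429, so d = 429.
8^1 ≡ 8 (mod 859)
8^2 ≡ 8^2 = 64 ≡ 64 (mod 859)
8^4 ≡ 64^2 = 4096 ≡ 660 (mod 859)
8^8 ≡ 660^2 = 435600 ≡ 87 (mod 859)
8^16 ≡ 87^2 = 7569 ≡ 697 (mod 859)
8^32 ≡ 697^2 = 485809 ≡ 474 (mod 859)
8^64 ≡ 474^2 = 224676 ≡ 477 (mod 859)
8^128 ≡ 477^2 = 227529 ≡ 753 (mod 859)
8^256 ≡ 753^2 = 567009 ≡ 69 (mod 859)
429 = 256 + 128 + 32 + 8 + 4 + 1 in binary powers of 2.
So 8^429 ≡ 69 · 753 · 474 · 87 · 660 · 8 ≡ 858 (mod 859).
Since 8^d ≡ 858 (mod 859), base 8 does not prove 859 composite.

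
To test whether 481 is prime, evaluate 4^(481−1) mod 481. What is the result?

417

4^1 ≡ 4 (mod 481)
4^2 ≡ 4^2 = 16 ≡ 16 (mod 481)
4^4 ≡ 16^2 = 256 ≡ 256 (mod 481)
4^8 ≡ 256^2 = 65536 ≡ 120 (mod 481)
4^16 ≡ 120^2 = 14400 ≡ 451 (mod 481)
4^32 ≡ 451^2 = 203401 ≡ 419 (mod 481)
4^64 ≡ 419^2 = 175561 ≡ 477 (mod 481)
4^128 ≡ 477^2 = 227529 ≡ 16 (mod 481)
4^256 ≡ 16^2 = 256 ≡ 256 (mod 481)
480 = 256 + 128 + 64 + 32 in binary powers of 2.
So 4^480 ≡ 256 · 16 · 477 · 419 ≡ 417 (mod 481).
Since 417 ≠ 1, base 4 is a Fermat witness: 481 is composite.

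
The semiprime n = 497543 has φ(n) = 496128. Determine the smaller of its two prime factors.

647

φ(n) = (p−1)(q−1) = n − (p+q) + 1, so p + q = 497543 − 496128 + 1 = 1416.
p and q are the roots of t² − 1416t + 497543 = 0.
Discriminant: 1416² − 4·497543 = 2005056 − 1990172 = 14884; √14884 = 122.
q = (1416 − 122)/2 = 647, p = (1416 + 122)/2 = 769.
Check: 647 · 769 = 497543.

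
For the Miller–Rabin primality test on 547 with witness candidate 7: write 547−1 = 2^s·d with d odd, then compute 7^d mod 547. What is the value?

546

547 − 1 = 546 = 2^1 · 273, so d = 273.
7^1 ≡ 7 (mod 547)
7^2 ≡ 7^2 = 49 ≡ 49 (mod 547)
7^4 ≡ 49^2 = 2401 ≡ 213 (mod 547)
7^8 ≡ 213^2 = 45369 ≡ 515 (mod 547)
7^16 ≡ 515^2 = 265225 ≡ 477 (mod 547)
7^32 ≡ 477^2 = 227529 ≡ 524 (mod 547)
7^64 ≡ 524^2 = 274576 ≡ 529 (mod 547)
7^128 ≡ 529^2 = 279841 ≡ 324 (mod 547)
7^256 ≡ 324^2 = 104976 ≡ 499 (mod 547)
273 = 256 + 16 + 1 in binary powers of 2.
So 7^273 ≡ 499 · 477 · 7 ≡ 546 (mod 547).
Since 7^d ≡ 546 (mod 547), base 7 does not prove 547 composite.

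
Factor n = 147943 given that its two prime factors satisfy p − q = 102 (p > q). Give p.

Since p = q + 102, we have 147943 = q(q + 102), so q² + 102q − 147943 = 0.
Discriminant: 102² + 4·147943 = 10404 + 591772 = 602176; √602176 = 776.
q = (−102 + 776)/2 = 337, and p = q + 102 = 439.
Check: 337 · 439 = 147943.

439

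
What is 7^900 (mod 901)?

7^1 ≡ 7 (mod 901)
7^2 ≡ 7^2 = 49 ≡ 49 (mod 901)
7^4 ≡ 49^2 = 2401 ≡ 599 (mod 901)
7^8 ≡ 599^2 = 358801 ≡ 203 (mod 901)
7^16 ≡ 203^2 = 41209 ≡ 664 (mod 901)
7^32 ≡ 664^2 = 440896 ≡ 307 (mod 901)
7^64 ≡ 307^2 = 94249 ≡ 545 (mod 901)
7^128 ≡ 545^2 = 297025 ≡ 596 (mod 901)
7^256 ≡ 596^2 = 355216 ≡ 222 (mod 901)
7^512 ≡ 222^2 = 49284 ≡ 630 (mod 901)
900 = 512 + 256 + 128 + 4 in binary powers of 2.
So 7^900 ≡ 630 · 222 · 596 · 599 ≡ 293 (mod 901).
Since 293 ≠ 1, base 7 is a Fermat witness: 901 is composite.

293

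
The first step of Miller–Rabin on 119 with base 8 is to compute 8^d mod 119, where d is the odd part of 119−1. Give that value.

119 − 1 = 118 = 2^1 · 59, so d = 59.
8^1 ≡ 8 (mod 119)
8^2 ≡ 8^2 = 64 ≡ 64 (mod 119)
8^4 ≡ 64^2 = 4096 ≡ 50 (mod 119)
8^8 ≡ 50^2 = 2500 ≡ 1 (mod 119)
8^16 ≡ 1^2 = 1 ≡ 1 (mod 119)
8^32 ≡ 1^2 = 1 ≡ 1 (mod 119)
59 = 32 + 16 + 8 + 2 + 1 in binary powers of 2.
So 8^59 ≡ 1 · 1 · 1 · 64 · 8 ≡ 36 (mod 119).
Squaring chain: 36; never reaches −1, so base 8 is a Miller–Rabin witness that 119 is composite.

36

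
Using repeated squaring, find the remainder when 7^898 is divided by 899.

7^1 ≡ 7 (mod 899)
7^2 ≡ 7^2 = 49 ≡ 49 (mod 899)
7^4 ≡ 49^2 = 2401 ≡ 603 (mod 899)
7^8 ≡ 603^2 = 363609 ≡ 413 (mod 899)
7^16 ≡ 413^2 = 170569 ≡ 658 (mod 899)
7^32 ≡ 658^2 = 432964 ≡ 545 (mod 899)
7^64 ≡ 545^2 = 297025 ≡ 355 (mod 899)
7^128 ≡ 355^2 = 126025 ≡ 165 (mod 899)
7^256 ≡ 165^2 = 27225 ≡ 255 (mod 899)
7^512 ≡ 255^2 = 65025 ≡ 297 (mod 899)
898 = 512 + 256 + 128 + 2 in binary powers of 2.
So 7^898 ≡ 297 · 255 · 165 · 49 ≡ 484 (mod 899).
Since 484 ≠ 1, base 7 is a Fermat witness: 899 is composite.

484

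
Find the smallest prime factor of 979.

11

979 is odd.
Digit sum 25, not divisible by 3.
Ends in 9: not divisible by 5.
7: 979 = 7·139 + 6
11: 979 = 11·89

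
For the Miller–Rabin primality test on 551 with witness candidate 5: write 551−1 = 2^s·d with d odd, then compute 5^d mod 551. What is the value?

551 − 1 = 550 = 2^1 · 275, so d = 275.
5^1 ≡ 5 (mod 551)
5^2 ≡ 5^2 = 25 ≡ 25 (mod 551)
5^4 ≡ 25^2 = 625 ≡ 74 (mod 551)
5^8 ≡ 74^2 = 5476 ≡ 517 (mod 551)
5^16 ≡ 517^2 = 267289 ≡ 54 (mod 551)
5^32 ≡ 54^2 = 2916 ≡ 161 (mod 551)
5^64 ≡ 161^2 = 25921 ≡ 24 (mod 551)
5^128 ≡ 24^2 = 576 ≡ 25 (mod 551)
5^256 ≡ 25^2 = 625 ≡ 74 (mod 551)
275 = 256 + 16 + 2 + 1 in binary powers of 2.
So 5^275 ≡ 74 · 54 · 25 · 5 ≡ 294 (mod 551).
Squaring chain: 294; never reaches −1, so base 5 is a Miller–Rabin witness that 551 is composite.

294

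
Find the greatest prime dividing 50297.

50297 = 13 · 3869
3869 = 53 · 73
73 is prime.
So 50297 = 13 · 53 · 73; the largest prime factor is 73.

73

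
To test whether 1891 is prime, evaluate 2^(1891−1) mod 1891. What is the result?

2^1 ≡ 2 (mod 1891)
2^2 ≡ 2^2 = 4 ≡ 4 (mod 1891)
2^4 ≡ 4^2 = 16 ≡ 16 (mod 1891)
2^8 ≡ 16^2 = 256 ≡ 256 (mod 1891)
2^16 ≡ 256^2 = 65536 ≡ 1242 (mod 1891)
2^32 ≡ 1242^2 = 1542564 ≡ 1399 (mod 1891)
2^64 ≡ 1399^2 = 1957201 ≡ 16 (mod 1891)
2^128 ≡ 16^2 = 256 ≡ 256 (mod 1891)
2^256 ≡ 256^2 = 65536 ≡ 1242 (mod 1891)
2^512 ≡ 1242^2 = 1542564 ≡ 1399 (mod 1891)
2^1024 ≡ 1399^2 = 1957201 ≡ 16 (mod 1891)
1890 = 1024 + 512 + 256 + 64 + 32 + 2 in binary powers of 2.
So 2^1890 ≡ 16 · 1399 · 1242 · 16 · 1399 · 4 ≡ 1768 (mod 1891).
Since 1768 ≠ 1, base 2 is a Fermat witness: 1891 is composite.

1768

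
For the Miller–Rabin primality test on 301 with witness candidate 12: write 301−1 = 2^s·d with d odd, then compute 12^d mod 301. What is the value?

118

301 − 1 = 300 = 2^2 · 75, so d = 75.
12^1 ≡ 12 (mod 301)
12^2 ≡ 12^2 = 144 ≡ 144 (mod 301)
12^4 ≡ 144^2 = 20736 ≡ 268 (mod 301)
12^8 ≡ 268^2 = 71824 ≡ 186 (mod 301)
12^16 ≡ 186^2 = 34596 ≡ 282 (mod 301)
12^32 ≡ 282^2 = 79524 ≡ 60 (mod 301)
12^64 ≡ 60^2 = 3600 ≡ 289 (mod 301)
75 = 64 + 8 + 2 + 1 in binary powers of 2.
So 12^75 ≡ 289 · 186 · 144 · 12 ≡ 118 (mod 301).
Squaring chain: 118 → 78; never reaches −1, so base 12 is a Miller–Rabin witness that 301 is composite.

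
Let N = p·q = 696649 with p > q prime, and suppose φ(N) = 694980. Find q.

811

φ(n) = (p−1)(q−1) = n − (p+q) + 1, so p + q = 696649 − 694980 + 1 = 1670.
p and q are the roots of t² − 1670t + 696649 = 0.
Discriminant: 1670² − 4·696649 = 2788900 − 2786596 = 2304; √2304 = 48.
q = (1670 − 48)/2 = 811, p = (1670 + 48)/2 = 859.
Check: 811 · 859 = 696649.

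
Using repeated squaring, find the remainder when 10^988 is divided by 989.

440

10^1 ≡ 10 (mod 989)
10^2 ≡ 10^2 = 100 ≡ 100 (mod 989)
10^4 ≡ 100^2 = 10000 ≡ 110 (mod 989)
10^8 ≡ 110^2 = 12100 ≡ 232 (mod 989)
10^16 ≡ 232^2 = 53824 ≡ 418 (mod 989)
10^32 ≡ 418^2 = 174724 ≡ 660 (mod 989)
10^64 ≡ 660^2 = 435600 ≡ 440 (mod 989)
10^128 ≡ 440^2 = 193600 ≡ 745 (mod 989)
10^256 ≡ 745^2 = 555025 ≡ 196 (mod 989)
10^512 ≡ 196^2 = 38416 ≡ 834 (mod 989)
988 = 512 + 256 + 128 + 64 + 16 + 8 + 4 in binary powers of 2.
So 10^988 ≡ 834 · 196 · 745 · 440 · 418 · 232 · 110 ≡ 440 (mod 989).
Since 440 ≠ 1, base 10 is a Fermat witness: 989 is composite.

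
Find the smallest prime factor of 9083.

9083 is odd.
Digit sum 20, not divisible by 3.
Ends in 3: not divisible by 5.
7: 9083 = 7·1297 + 4
11: 9083 = 11·825 + 8
13: 9083 = 13·698 + 9
17: 9083 = 17·534 + 5
19: 9083 = 19·478 + 1
23: 9083 = 23·394 + 21
29: 9083 = 29·313 + 6
31: 9083 = 31·293

31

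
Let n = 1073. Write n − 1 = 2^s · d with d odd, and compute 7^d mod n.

1073 − 1 = 1072 = 2^4 · 67, so d = 67.
7^1 ≡ 7 (mod 1073)
7^2 ≡ 7^2 = 49 ≡ 49 (mod 1073)
7^4 ≡ 49^2 = 2401 ≡ 255 (mod 1073)
7^8 ≡ 255^2 = 65025 ≡ 645 (mod 1073)
7^16 ≡ 645^2 = 416025 ≡ 774 (mod 1073)
7^32 ≡ 774^2 = 599076 ≡ 342 (mod 1073)
7^64 ≡ 342^2 = 116964 ≡ 7 (mod 1073)
67 = 64 + 2 + 1 in binary powers of 2.
So 7^67 ≡ 7 · 49 · 7 ≡ 255 (mod 1073).
Squaring chain: 255 → 645 → 774 → 342; never reaches −1, so base 7 is a Miller–Rabin witness that 1073 is composite.

255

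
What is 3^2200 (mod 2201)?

1110

3^1 ≡ 3 (mod 2201)
3^2 ≡ 3^2 = 9 ≡ 9 (mod 2201)
3^4 ≡ 9^2 = 81 ≡ 81 (mod 2201)
3^8 ≡ 81^2 = 6561 ≡ 2159 (mod 2201)
3^16 ≡ 2159^2 = 4661281 ≡ 1764 (mod 2201)
3^32 ≡ 1764^2 = 3111696 ≡ 1683 (mod 2201)
3^64 ≡ 1683^2 = 2832489 ≡ 2003 (mod 2201)
3^128 ≡ 2003^2 = 4012009 ≡ 1787 (mod 2201)
3^256 ≡ 1787^2 = 3193369 ≡ 1919 (mod 2201)
3^512 ≡ 1919^2 = 3682561 ≡ 288 (mod 2201)
3^1024 ≡ 288^2 = 82944 ≡ 1507 (mod 2201)
3^2048 ≡ 1507^2 = 2271049 ≡ 1818 (mod 2201)
2200 = 2048 + 128 + 16 + 8 in binary powers of 2.
So 3^2200 ≡ 1818 · 1787 · 1764 · 2159 ≡ 1110 (mod 2201).
Since 1110 ≠ 1, base 3 is a Fermat witness: 2201 is composite.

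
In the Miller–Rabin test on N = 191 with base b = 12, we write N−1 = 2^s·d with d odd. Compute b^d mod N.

191 − 1 = 190 = 2^1 · 95, so d = 95.
12^1 ≡ 12 (mod 191)
12^2 ≡ 12^2 = 144 ≡ 144 (mod 191)
12^4 ≡ 144^2 = 20736 ≡ 108 (mod 191)
12^8 ≡ 108^2 = 11664 ≡ 13 (mod 191)
12^16 ≡ 13^2 = 169 ≡ 169 (mod 191)
12^32 ≡ 169^2 = 28561 ≡ 102 (mod 191)
12^64 ≡ 102^2 = 10404 ≡ 90 (mod 191)
95 = 64 + 16 + 8 + 4 + 2 + 1 in binary powers of 2.
So 12^95 ≡ 90 · 169 · 13 · 108 · 144 · 12 ≡ 1 (mod 191).
Since 12^d ≡ 1 (mod 191), base 12 does not prove 191 composite.

1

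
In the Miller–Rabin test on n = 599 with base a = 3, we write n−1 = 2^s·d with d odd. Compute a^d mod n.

1

599 − 1 = 598 = 2^1 · 299, so d = 299.
3^1 ≡ 3 (mod 599)
3^2 ≡ 3^2 = 9 ≡ 9 (mod 599)
3^4 ≡ 9^2 = 81 ≡ 81 (mod 599)
3^8 ≡ 81^2 = 6561 ≡ 571 (mod 599)
3^16 ≡ 571^2 = 326041 ≡ 185 (mod 599)
3^32 ≡ 185^2 = 34225 ≡ 82 (mod 599)
3^64 ≡ 82^2 = 6724 ≡ 135 (mod 599)
3^128 ≡ 135^2 = 18225 ≡ 255 (mod 599)
3^256 ≡ 255^2 = 65025 ≡ 333 (mod 599)
299 = 256 + 32 + 8 + 2 + 1 in binary powers of 2.
So 3^299 ≡ 333 · 82 · 571 · 9 · 3 ≡ 1 (mod 599).
Since 3^d ≡ 1 (mod 599), base 3 does not prove 599 composite.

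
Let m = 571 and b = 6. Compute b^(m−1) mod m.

1

6^1 ≡ 6 (mod 571)
6^2 ≡ 6^2 = 36 ≡ 36 (mod 571)
6^4 ≡ 36^2 = 1296 ≡ 154 (mod 571)
6^8 ≡ 154^2 = 23716 ≡ 305 (mod 571)
6^16 ≡ 305^2 = 93025 ≡ 523 (mod 571)
6^32 ≡ 523^2 = 273529 ≡ 20 (mod 571)
6^64 ≡ 20^2 = 400 ≡ 400 (mod 571)
6^128 ≡ 400^2 = 160000 ≡ 120 (mod 571)
6^256 ≡ 120^2 = 14400 ≡ 125 (mod 571)
6^512 ≡ 125^2 = 15625 ≡ 208 (mod 571)
570 = 512 + 32 + 16 + 8 + 2 in binary powers of 2.
So 6^570 ≡ 208 · 20 · 523 · 305 · 36 ≡ 1 (mod 571).
Since the result is 1, base 6 gives no evidence that 571 is composite.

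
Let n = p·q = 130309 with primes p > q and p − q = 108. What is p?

Since p = q + 108, we have 130309 = q(q + 108), so q² + 108q − 130309 = 0.
Discriminant: 108² + 4·130309 = 11664 + 521236 = 532900; √532900 = 730.
q = (−108 + 730)/2 = 311, and p = q + 108 = 419.
Check: 311 · 419 = 130309.

419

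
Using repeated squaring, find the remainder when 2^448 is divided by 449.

2^1 ≡ 2 (mod 449)
2^2 ≡ 2^2 = 4 ≡ 4 (mod 449)
2^4 ≡ 4^2 = 16 ≡ 16 (mod 449)
2^8 ≡ 16^2 = 256 ≡ 256 (mod 449)
2^16 ≡ 256^2 = 65536 ≡ 431 (mod 449)
2^32 ≡ 431^2 = 185761 ≡ 324 (mod 449)
2^64 ≡ 324^2 = 104976 ≡ 359 (mod 449)
2^128 ≡ 359^2 = 128881 ≡ 18 (mod 449)
2^256 ≡ 18^2 = 324 ≡ 324 (mod 449)
448 = 256 + 128 + 64 in binary powers of 2.
So 2^448 ≡ 324 · 18 · 359 ≡ 1 (mod 449).
Since the result is 1, base 2 gives no evidence that 449 is composite.

1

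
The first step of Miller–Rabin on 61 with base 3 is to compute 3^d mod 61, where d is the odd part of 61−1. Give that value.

61 − 1 = 60 = 2^2 · 15, so d = 15.
3^1 ≡ 3 (mod 61)
3^2 ≡ 3^2 = 9 ≡ 9 (mod 61)
3^4 ≡ 9^2 = 81 ≡ 20 (mod 61)
3^8 ≡ 20^2 = 400 ≡ 34 (mod 61)
15 = 8 + 4 + 2 + 1 in binary powers of 2.
So 3^15 ≡ 34 · 20 · 9 · 3 ≡ 60 (mod 61).
Since 3^d ≡ 60 (mod 61), base 3 does not prove 61 composite.

60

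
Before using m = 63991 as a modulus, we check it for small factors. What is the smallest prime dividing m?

63991 is odd.
Digit sum 28, not divisible by 3.
Ends in 1: not divisible by 5.
7: 63991 = 7·9141 + 4
11: 63991 = 11·5817 + 4
13: 63991 = 13·4922 + 5
17: 63991 = 17·3764 + 3
19: 63991 = 19·3367 + 18
23: 63991 = 23·2782 + 5
29: 63991 = 29·2206 + 17
31: 63991 = 31·2064 + 7
37: 63991 = 37·1729 + 18
41: 63991 = 41·1560 + 31
43: 63991 = 43·1488 + 7
47: 63991 = 47·1361 + 24
53: 63991 = 53·1207 + 20
59: 63991 = 59·1084 + 35
61: 63991 = 61·1049 + 2
67: 63991 = 67·955 + 6
71: 63991 = 71·901 + 20
73: 63991 = 73·876 + 43
79: 63991 = 79·810 + 1
83: 63991 = 83·770 + 81
89: 63991 = 89·719

89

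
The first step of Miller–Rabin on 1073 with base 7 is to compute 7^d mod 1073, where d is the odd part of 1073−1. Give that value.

255

1073 − 1 = 1072 = 2^4 · 67, so d = 67.
7^1 ≡ 7 (mod 1073)
7^2 ≡ 7^2 = 49 ≡ 49 (mod 1073)
7^4 ≡ 49^2 = 2401 ≡ 255 (mod 1073)
7^8 ≡ 255^2 = 65025 ≡ 645 (mod 1073)
7^16 ≡ 645^2 = 416025 ≡ 774 (mod 1073)
7^32 ≡ 774^2 = 599076 ≡ 342 (mod 1073)
7^64 ≡ 342^2 = 116964 ≡ 7 (mod 1073)
67 = 64 + 2 + 1 in binary powers of 2.
So 7^67 ≡ 7 · 49 · 7 ≡ 255 (mod 1073).
Squaring chain: 255 → 645 → 774 → 342; never reaches −1, so base 7 is a Miller–Rabin witness that 1073 is composite.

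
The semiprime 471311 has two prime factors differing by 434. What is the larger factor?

937

Since p = q + 434, we have 471311 = q(q + 434), so q² + 434q − 471311 = 0.
Discriminant: 434² + 4·471311 = 188356 + 1885244 = 2073600; √2073600 = 1440.
q = (−434 + 1440)/2 = 503, and p = q + 434 = 937.
Check: 503 · 937 = 471311.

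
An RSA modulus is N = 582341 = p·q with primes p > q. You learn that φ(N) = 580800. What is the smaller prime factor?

φ(n) = (p−1)(q−1) = n − (p+q) + 1, so p + q = 582341 − 580800 + 1 = 1542.
p and q are the roots of t² − 1542t + 582341 = 0.
Discriminant: 1542² − 4·582341 = 2377764 − 2329364 = 48400; √48400 = 220.
q = (1542 − 220)/2 = 661, p = (1542 + 220)/2 = 881.
Check: 661 · 881 = 582341.

661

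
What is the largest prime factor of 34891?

41

34891 = 23 · 1517
1517 = 37 · 41
41 is prime.
So 34891 = 23 · 37 · 41; the largest prime factor is 41.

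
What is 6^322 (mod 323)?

104

6^1 ≡ 6 (mod 323)
6^2 ≡ 6^2 = 36 ≡ 36 (mod 323)
6^4 ≡ 36^2 = 1296 ≡ 4 (mod 323)
6^8 ≡ 4^2 = 16 ≡ 16 (mod 323)
6^16 ≡ 16^2 = 256 ≡ 256 (mod 323)
6^32 ≡ 256^2 = 65536 ≡ 290 (mod 323)
6^64 ≡ 290^2 = 84100 ≡ 120 (mod 323)
6^128 ≡ 120^2 = 14400 ≡ 188 (mod 323)
6^256 ≡ 188^2 = 35344 ≡ 137 (mod 323)
322 = 256 + 64 + 2 in binary powers of 2.
So 6^322 ≡ 137 · 120 · 36 ≡ 104 (mod 323).
Since 104 ≠ 1, base 6 is a Fermat witness: 323 is composite.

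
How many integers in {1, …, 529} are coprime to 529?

Factor: 529 = 23^2.
φ(529) = 23^1·(23−1) = 506.

506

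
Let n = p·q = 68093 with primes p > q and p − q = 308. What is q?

Since p = q + 308, we have 68093 = q(q + 308), so q² + 308q − 68093 = 0.
Discriminant: 308² + 4·68093 = 94864 + 272372 = 367236; √367236 = 606.
q = (−308 + 606)/2 = 149, and p = q + 308 = 457.
Check: 149 · 457 = 68093.

149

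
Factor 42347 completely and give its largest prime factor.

42347 = 17 · 2491
2491 = 47 · 53
53 is prime.
So 42347 = 17 · 47 · 53; the largest prime factor is 53.

53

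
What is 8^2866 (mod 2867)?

332

8^1 ≡ 8 (mod 2867)
8^2 ≡ 8^2 = 64 ≡ 64 (mod 2867)
8^4 ≡ 64^2 = 4096 ≡ 1229 (mod 2867)
8^8 ≡ 1229^2 = 1510441 ≡ 2399 (mod 2867)
8^16 ≡ 2399^2 = 5755201 ≡ 1132 (mod 2867)
8^32 ≡ 1132^2 = 1281424 ≡ 2742 (mod 2867)
8^64 ≡ 2742^2 = 7518564 ≡ 1290 (mod 2867)
8^128 ≡ 1290^2 = 1664100 ≡ 1240 (mod 2867)
8^256 ≡ 1240^2 = 1537600 ≡ 888 (mod 2867)
8^512 ≡ 888^2 = 788544 ≡ 119 (mod 2867)
8^1024 ≡ 119^2 = 14161 ≡ 2693 (mod 2867)
8^2048 ≡ 2693^2 = 7252249 ≡ 1606 (mod 2867)
2866 = 2048 + 512 + 256 + 32 + 16 + 2 in binary powers of 2.
So 8^2866 ≡ 1606 · 119 · 888 · 2742 · 1132 · 64 ≡ 332 (mod 2867).
Since 332 ≠ 1, base 8 is a Fermat witness: 2867 is composite.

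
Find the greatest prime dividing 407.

37

407 = 11 · 37
37 is prime.
So 407 = 11 · 37; the largest prime factor is 37.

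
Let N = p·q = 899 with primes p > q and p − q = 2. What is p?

Since p = q + 2, we have 899 = q(q + 2), so q² + 2q − 899 = 0.
Discriminant: 2² + 4·899 = 4 + 3596 = 3600; √3600 = 60.
q = (−2 + 60)/2 = 29, and p = q + 2 = 31.
Check: 29 · 31 = 899.

31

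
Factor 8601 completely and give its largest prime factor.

8601 = 3 · 2867
2867 = 47 · 61
61 is prime.
So 8601 = 3 · 47 · 61; the largest prime factor is 61.

61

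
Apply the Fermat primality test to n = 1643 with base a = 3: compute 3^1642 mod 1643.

3^1 ≡ 3 (mod 1643)
3^2 ≡ 3^2 = 9 ≡ 9 (mod 1643)
3^4 ≡ 9^2 = 81 ≡ 81 (mod 1643)
3^8 ≡ 81^2 = 6561 ≡ 1632 (mod 1643)
3^16 ≡ 1632^2 = 2663424 ≡ 121 (mod 1643)
3^32 ≡ 121^2 = 14641 ≡ 1497 (mod 1643)
3^64 ≡ 1497^2 = 2241009 ≡ 1600 (mod 1643)
3^128 ≡ 1600^2 = 2560000 ≡ 206 (mod 1643)
3^256 ≡ 206^2 = 42436 ≡ 1361 (mod 1643)
3^512 ≡ 1361^2 = 1852321 ≡ 660 (mod 1643)
3^1024 ≡ 660^2 = 435600 ≡ 205 (mod 1643)
1642 = 1024 + 512 + 64 + 32 + 8 + 2 in binary powers of 2.
So 3^1642 ≡ 205 · 660 · 1600 · 1497 · 1632 · 9 ≡ 820 (mod 1643).
Since 820 ≠ 1, base 3 is a Fermat witness: 1643 is composite.

820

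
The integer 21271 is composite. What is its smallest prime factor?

21271 is odd.
Digit sum 13, not divisible by 3.
Ends in 1: not divisible by 5.
7: 21271 = 7·3038 + 5
11: 21271 = 11·1933 + 8
13: 21271 = 13·1636 + 3
17: 21271 = 17·1251 + 4
19: 21271 = 19·1119 + 10
23: 21271 = 23·924 + 19
29: 21271 = 29·733 + 14
31: 21271 = 31·686 + 5
37: 21271 = 37·574 + 33
41: 21271 = 41·518 + 33
43: 21271 = 43·494 + 29
47: 21271 = 47·452 + 27
53: 21271 = 53·401 + 18
59: 21271 = 59·360 + 31
61: 21271 = 61·348 + 43
67: 21271 = 67·317 + 32
71: 21271 = 71·299 + 42
73: 21271 = 73·291 + 28
79: 21271 = 79·269 + 20
83: 21271 = 83·256 + 23
89: 21271 = 89·239

89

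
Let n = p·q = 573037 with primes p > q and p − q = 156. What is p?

839

Since p = q + 156, we have 573037 = q(q + 156), so q² + 156q − 573037 = 0.
Discriminant: 156² + 4·573037 = 24336 + 2292148 = 2316484; √2316484 = 1522.
q = (−156 + 1522)/2 = 683, and p = q + 156 = 839.
Check: 683 · 839 = 573037.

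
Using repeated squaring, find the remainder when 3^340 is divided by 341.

3^1 ≡ 3 (mod 341)
3^2 ≡ 3^2 = 9 ≡ 9 (mod 341)
3^4 ≡ 9^2 = 81 ≡ 81 (mod 341)
3^8 ≡ 81^2 = 6561 ≡ 82 (mod 341)
3^16 ≡ 82^2 = 6724 ≡ 245 (mod 341)
3^32 ≡ 245^2 = 60025 ≡ 9 (mod 341)
3^64 ≡ 9^2 = 81 ≡ 81 (mod 341)
3^128 ≡ 81^2 = 6561 ≡ 82 (mod 341)
3^256 ≡ 82^2 = 6724 ≡ 245 (mod 341)
340 = 256 + 64 + 16 + 4 in binary powers of 2.
So 3^340 ≡ 245 · 81 · 245 · 81 ≡ 56 (mod 341).
Since 56 ≠ 1, base 3 is a Fermat witness: 341 is composite.

56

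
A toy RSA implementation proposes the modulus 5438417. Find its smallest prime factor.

5438417 is odd.
Digit sum 32, not divisible by 3.
Ends in 7: not divisible by 5.
7: 5438417 = 7·776916 + 5
11: 5438417 = 11·494401 + 6
13: 5438417 = 13·418339 + 10
17: 5438417 = 17·319906 + 15
19: 5438417 = 19·286232 + 9
23: 5438417 = 23·236452 + 21
29: 5438417 = 29·187531 + 18
31: 5438417 = 31·175432 + 25
37: 5438417 = 37·146984 + 9
41: 5438417 = 41·132644 + 13
43: 5438417 = 43·126474 + 35
47: 5438417 = 47·115711

47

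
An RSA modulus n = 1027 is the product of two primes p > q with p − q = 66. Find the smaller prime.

Since p = q + 66, we have 1027 = q(q + 66), so q² + 66q − 1027 = 0.
Discriminant: 66² + 4·1027 = 4356 + 4108 = 8464; √8464 = 92.
q = (−66 + 92)/2 = 13, and p = q + 66 = 79.
Check: 13 · 79 = 1027.

13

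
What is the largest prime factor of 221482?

221482 = 2 · 110741
110741 = 37 · 2993
2993 = 41 · 73
73 is prime.
So 221482 = 2 · 37 · 41 · 73; the largest prime factor is 73.

73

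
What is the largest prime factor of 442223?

97

442223 = 47 · 9409
9409 = 97 · 97
97 = 97 · 1
So 442223 = 47 · 97^2; the largest prime factor is 97.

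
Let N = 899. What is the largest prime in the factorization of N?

31

899 = 29 · 31
31 is prime.
So 899 = 29 · 31; the largest prime factor is 31.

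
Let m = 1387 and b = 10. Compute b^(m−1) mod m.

10^1 ≡ 10 (mod 1387)
10^2 ≡ 10^2 = 100 ≡ 100 (mod 1387)
10^4 ≡ 100^2 = 10000 ≡ 291 (mod 1387)
10^8 ≡ 291^2 = 84681 ≡ 74 (mod 1387)
10^16 ≡ 74^2 = 5476 ≡ 1315 (mod 1387)
10^32 ≡ 1315^2 = 1729225 ≡ 1023 (mod 1387)
10^64 ≡ 1023^2 = 1046529 ≡ 731 (mod 1387)
10^128 ≡ 731^2 = 534361 ≡ 366 (mod 1387)
10^256 ≡ 366^2 = 133956 ≡ 804 (mod 1387)
10^512 ≡ 804^2 = 646416 ≡ 74 (mod 1387)
10^1024 ≡ 74^2 = 5476 ≡ 1315 (mod 1387)
1386 = 1024 + 256 + 64 + 32 + 8 + 2 in binary powers of 2.
So 10^1386 ≡ 1315 · 804 · 731 · 1023 · 74 · 100 ≡ 1122 (mod 1387).
Since 1122 ≠ 1, base 10 is a Fermat witness: 1387 is composite.

1122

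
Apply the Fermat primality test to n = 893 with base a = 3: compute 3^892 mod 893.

852

3^1 ≡ 3 (mod 893)
3^2 ≡ 3^2 = 9 ≡ 9 (mod 893)
3^4 ≡ 9^2 = 81 ≡ 81 (mod 893)
3^8 ≡ 81^2 = 6561 ≡ 310 (mod 893)
3^16 ≡ 310^2 = 96100 ≡ 549 (mod 893)
3^32 ≡ 549^2 = 301401 ≡ 460 (mod 893)
3^64 ≡ 460^2 = 211600 ≡ 852 (mod 893)
3^128 ≡ 852^2 = 725904 ≡ 788 (mod 893)
3^256 ≡ 788^2 = 620944 ≡ 309 (mod 893)
3^512 ≡ 309^2 = 95481 ≡ 823 (mod 893)
892 = 512 + 256 + 64 + 32 + 16 + 8 + 4 in binary powers of 2.
So 3^892 ≡ 823 · 309 · 852 · 460 · 549 · 310 · 81 ≡ 852 (mod 893).
Since 852 ≠ 1, base 3 is a Fermat witness: 893 is composite.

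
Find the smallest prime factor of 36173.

36173 is odd.
Digit sum 20, not divisible by 3.
Ends in 3: not divisible by 5.
7: 36173 = 7·5167 + 4
11: 36173 = 11·3288 + 5
13: 36173 = 13·2782 + 7
17: 36173 = 17·2127 + 14
19: 36173 = 19·1903 + 16
23: 36173 = 23·1572 + 17
29: 36173 = 29·1247 + 10
31: 36173 = 31·1166 + 27
37: 36173 = 37·977 + 24
41: 36173 = 41·882 + 11
43: 36173 = 43·841 + 10
47: 36173 = 47·769 + 30
53: 36173 = 53·682 + 27
59: 36173 = 59·613 + 6
61: 36173 = 61·593

61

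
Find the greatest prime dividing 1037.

1037 = 17 · 61
61 is prime.
So 1037 = 17 · 61; the largest prime factor is 61.

61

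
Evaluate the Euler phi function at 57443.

Factor: 57443 = 17 · 31 · 109.
φ(57443) = (17−1) · (31−1) · (109−1) = 16 · 30 · 108 = 51840.

51840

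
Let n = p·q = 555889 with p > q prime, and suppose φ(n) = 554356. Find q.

φ(n) = (p−1)(q−1) = n − (p+q) + 1, so p + q = 555889 − 554356 + 1 = 1534.
p and q are the roots of t² − 1534t + 555889 = 0.
Discriminant: 1534² − 4·555889 = 2353156 − 2223556 = 129600; √129600 = 360.
q = (1534 − 360)/2 = 587, p = (1534 + 360)/2 = 947.
Check: 587 · 947 = 555889.

587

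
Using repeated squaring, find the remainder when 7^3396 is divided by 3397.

7^1 ≡ 7 (mod 3397)
7^2 ≡ 7^2 = 49 ≡ 49 (mod 3397)
7^4 ≡ 49^2 = 2401 ≡ 2401 (mod 3397)
7^8 ≡ 2401^2 = 5764801 ≡ 92 (mod 3397)
7^16 ≡ 92^2 = 8464 ≡ 1670 (mod 3397)
7^32 ≡ 1670^2 = 2788900 ≡ 3360 (mod 3397)
7^64 ≡ 3360^2 = 11289600 ≡ 1369 (mod 3397)
7^128 ≡ 1369^2 = 1874161 ≡ 2414 (mod 3397)
7^256 ≡ 2414^2 = 5827396 ≡ 1541 (mod 3397)
7^512 ≡ 1541^2 = 2374681 ≡ 178 (mod 3397)
7^1024 ≡ 178^2 = 31684 ≡ 1111 (mod 3397)
7^2048 ≡ 1111^2 = 1234321 ≡ 1210 (mod 3397)
3396 = 2048 + 1024 + 256 + 64 + 4 in binary powers of 2.
So 7^3396 ≡ 1210 · 1111 · 1541 · 1369 · 2401 ≡ 3054 (mod 3397).
Since 3054 ≠ 1, base 7 is a Fermat witness: 3397 is composite.

3054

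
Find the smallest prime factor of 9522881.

9522881 is odd.
Digit sum 35, not divisible by 3.
Ends in 1: not divisible by 5.
7: 9522881 = 7·1360411 + 4
11: 9522881 = 11·865716 + 5
13: 9522881 = 13·732529 + 4
17: 9522881 = 17·560169 + 8
19: 9522881 = 19·501204 + 5
23: 9522881 = 23·414038 + 7
29: 9522881 = 29·328375 + 6
31: 9522881 = 31·307189 + 22
37: 9522881 = 37·257375 + 6
41: 9522881 = 41·232265 + 16
43: 9522881 = 43·221462 + 15
47: 9522881 = 47·202614 + 23
53: 9522881 = 53·179677

53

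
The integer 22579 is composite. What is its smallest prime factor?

67

22579 is odd.
Digit sum 25, not divisible by 3.
Ends in 9: not divisible by 5.
7: 22579 = 7·3225 + 4
11: 22579 = 11·2052 + 7
13: 22579 = 13·1736 + 11
17: 22579 = 17·1328 + 3
19: 22579 = 19·1188 + 7
23: 22579 = 23·981 + 16
29: 22579 = 29·778 + 17
31: 22579 = 31·728 + 11
37: 22579 = 37·610 + 9
41: 22579 = 41·550 + 29
43: 22579 = 43·525 + 4
47: 22579 = 47·480 + 19
53: 22579 = 53·426 + 1
59: 22579 = 59·382 + 41
61: 22579 = 61·370 + 9
67: 22579 = 67·337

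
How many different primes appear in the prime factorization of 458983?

458983 = 7^2 · 9367
9367 = 17 · 551
551 = 19 · 29
458983 = 7^2 · 17 · 19 · 29, which has 4 distinct prime factors.

4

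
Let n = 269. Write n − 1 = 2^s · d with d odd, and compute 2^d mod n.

187

269 − 1 = 268 = 2^2 · 67, so d = 67.
2^1 ≡ 2 (mod 269)
2^2 ≡ 2^2 = 4 ≡ 4 (mod 269)
2^4 ≡ 4^2 = 16 ≡ 16 (mod 269)
2^8 ≡ 16^2 = 256 ≡ 256 (mod 269)
2^16 ≡ 256^2 = 65536 ≡ 169 (mod 269)
2^32 ≡ 169^2 = 28561 ≡ 47 (mod 269)
2^64 ≡ 47^2 = 2209 ≡ 57 (mod 269)
67 = 64 + 2 + 1 in binary powers of 2.
So 2^67 ≡ 57 · 4 · 2 ≡ 187 (mod 269).
Squaring chain: 187 → 268; reaches −1, so base 2 does not prove 269 composite.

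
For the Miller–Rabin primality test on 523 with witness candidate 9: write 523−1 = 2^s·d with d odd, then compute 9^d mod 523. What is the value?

523 − 1 = 522 = 2^1 · 261, so d = 261.
9^1 ≡ 9 (mod 523)
9^2 ≡ 9^2 = 81 ≡ 81 (mod 523)
9^4 ≡ 81^2 = 6561 ≡ 285 (mod 523)
9^8 ≡ 285^2 = 81225 ≡ 160 (mod 523)
9^16 ≡ 160^2 = 25600 ≡ 496 (mod 523)
9^32 ≡ 496^2 = 246016 ≡ 206 (mod 523)
9^64 ≡ 206^2 = 42436 ≡ 73 (mod 523)
9^128 ≡ 73^2 = 5329 ≡ 99 (mod 523)
9^256 ≡ 99^2 = 9801 ≡ 387 (mod 523)
261 = 256 + 4 + 1 in binary powers of 2.
So 9^261 ≡ 387 · 285 · 9 ≡ 1 (mod 523).
Since 9^d ≡ 1 (mod 523), base 9 does not prove 523 composite.

1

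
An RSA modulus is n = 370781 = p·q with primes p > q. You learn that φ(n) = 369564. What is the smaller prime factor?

φ(n) = (p−1)(q−1) = n − (p+q) + 1, so p + q = 370781 − 369564 + 1 = 1218.
p and q are the roots of t² − 1218t + 370781 = 0.
Discriminant: 1218² − 4·370781 = 1483524 − 1483124 = 400; √400 = 20.
q = (1218 − 20)/2 = 599, p = (1218 + 20)/2 = 619.
Check: 599 · 619 = 370781.

599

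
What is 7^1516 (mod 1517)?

107

7^1 ≡ 7 (mod 1517)
7^2 ≡ 7^2 = 49 ≡ 49 (mod 1517)
7^4 ≡ 49^2 = 2401 ≡ 884 (mod 1517)
7^8 ≡ 884^2 = 781456 ≡ 201 (mod 1517)
7^16 ≡ 201^2 = 40401 ≡ 959 (mod 1517)
7^32 ≡ 959^2 = 919681 ≡ 379 (mod 1517)
7^64 ≡ 379^2 = 143641 ≡ 1043 (mod 1517)
7^128 ≡ 1043^2 = 1087849 ≡ 160 (mod 1517)
7^256 ≡ 160^2 = 25600 ≡ 1328 (mod 1517)
7^512 ≡ 1328^2 = 1763584 ≡ 830 (mod 1517)
7^1024 ≡ 830^2 = 688900 ≡ 182 (mod 1517)
1516 = 1024 + 256 + 128 + 64 + 32 + 8 + 4 in binary powers of 2.
So 7^1516 ≡ 182 · 1328 · 160 · 1043 · 379 · 201 · 884 ≡ 107 (mod 1517).
Since 107 ≠ 1, base 7 is a Fermat witness: 1517 is composite.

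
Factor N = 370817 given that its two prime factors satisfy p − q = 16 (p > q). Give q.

Since p = q + 16, we have 370817 = q(q + 16), so q² + 16q − 370817 = 0.
Discriminant: 16² + 4·370817 = 256 + 1483268 = 1483524; √1483524 = 1218.
q = (−16 + 1218)/2 = 601, and p = q + 16 = 617.
Check: 601 · 617 = 370817.

601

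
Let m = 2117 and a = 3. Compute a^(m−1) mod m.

1760

3^1 ≡ 3 (mod 2117)
3^2 ≡ 3^2 = 9 ≡ 9 (mod 2117)
3^4 ≡ 9^2 = 81 ≡ 81 (mod 2117)
3^8 ≡ 81^2 = 6561 ≡ 210 (mod 2117)
3^16 ≡ 210^2 = 44100 ≡ 1760 (mod 2117)
3^32 ≡ 1760^2 = 3097600 ≡ 429 (mod 2117)
3^64 ≡ 429^2 = 184041 ≡ 1979 (mod 2117)
3^128 ≡ 1979^2 = 3916441 ≡ 2108 (mod 2117)
3^256 ≡ 2108^2 = 4443664 ≡ 81 (mod 2117)
3^512 ≡ 81^2 = 6561 ≡ 210 (mod 2117)
3^1024 ≡ 210^2 = 44100 ≡ 1760 (mod 2117)
3^2048 ≡ 1760^2 = 3097600 ≡ 429 (mod 2117)
2116 = 2048 + 64 + 4 in binary powers of 2.
So 3^2116 ≡ 429 · 1979 · 81 ≡ 1760 (mod 2117).
Since 1760 ≠ 1, base 3 is a Fermat witness: 2117 is composite.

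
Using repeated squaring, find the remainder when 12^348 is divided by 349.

1

12^1 ≡ 12 (mod 349)
12^2 ≡ 12^2 = 144 ≡ 144 (mod 349)
12^4 ≡ 144^2 = 20736 ≡ 145 (mod 349)
12^8 ≡ 145^2 = 21025 ≡ 85 (mod 349)
12^16 ≡ 85^2 = 7225 ≡ 245 (mod 349)
12^32 ≡ 245^2 = 60025 ≡ 346 (mod 349)
12^64 ≡ 346^2 = 119716 ≡ 9 (mod 349)
12^128 ≡ 9^2 = 81 ≡ 81 (mod 349)
12^256 ≡ 81^2 = 6561 ≡ 279 (mod 349)
348 = 256 + 64 + 16 + 8 + 4 in binary powers of 2.
So 12^348 ≡ 279 · 9 · 245 · 85 · 145 ≡ 1 (mod 349).
Since the result is 1, base 12 gives no evidence that 349 is composite.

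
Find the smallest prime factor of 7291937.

7291937 is odd.
Digit sum 38, not divisible by 3.
Ends in 7: not divisible by 5.
7: 7291937 = 7·1041705 + 2
11: 7291937 = 11·662903 + 4
13: 7291937 = 13·560918 + 3
17: 7291937 = 17·428937 + 8
19: 7291937 = 19·383786 + 3
23: 7291937 = 23·317040 + 17
29: 7291937 = 29·251446 + 3
31: 7291937 = 31·235223 + 24
37: 7291937 = 37·197079 + 14
41: 7291937 = 41·177852 + 5
43: 7291937 = 43·169579 + 40
47: 7291937 = 47·155147 + 28
53: 7291937 = 53·137583 + 38
59: 7291937 = 59·123592 + 9
61: 7291937 = 61·119539 + 58
67: 7291937 = 67·108834 + 59
71: 7291937 = 71·102703 + 24
73: 7291937 = 73·99889 + 40
79: 7291937 = 79·92303

79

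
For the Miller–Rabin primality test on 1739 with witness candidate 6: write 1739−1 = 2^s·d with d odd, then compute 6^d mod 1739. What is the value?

1560

1739 − 1 = 1738 = 2^1 · 869, so d = 869.
6^1 ≡ 6 (mod 1739)
6^2 ≡ 6^2 = 36 ≡ 36 (mod 1739)
6^4 ≡ 36^2 = 1296 ≡ 1296 (mod 1739)
6^8 ≡ 1296^2 = 1679616 ≡ 1481 (mod 1739)
6^16 ≡ 1481^2 = 2193361 ≡ 482 (mod 1739)
6^32 ≡ 482^2 = 232324 ≡ 1037 (mod 1739)
6^64 ≡ 1037^2 = 1075369 ≡ 667 (mod 1739)
6^128 ≡ 667^2 = 444889 ≡ 1444 (mod 1739)
6^256 ≡ 1444^2 = 2085136 ≡ 75 (mod 1739)
6^512 ≡ 75^2 = 5625 ≡ 408 (mod 1739)
869 = 512 + 256 + 64 + 32 + 4 + 1 in binary powers of 2.
So 6^869 ≡ 408 · 75 · 667 · 1037 · 1296 · 6 ≡ 1560 (mod 1739).
Squaring chain: 1560; never reaches −1, so base 6 is a Miller–Rabin witness that 1739 is composite.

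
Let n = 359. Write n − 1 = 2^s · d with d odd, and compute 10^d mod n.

359 − 1 = 358 = 2^1 · 179, so d = 179.
10^1 ≡ 10 (mod 359)
10^2 ≡ 10^2 = 100 ≡ 100 (mod 359)
10^4 ≡ 100^2 = 10000 ≡ 307 (mod 359)
10^8 ≡ 307^2 = 94249 ≡ 191 (mod 359)
10^16 ≡ 191^2 = 36481 ≡ 222 (mod 359)
10^32 ≡ 222^2 = 49284 ≡ 101 (mod 359)
10^64 ≡ 101^2 = 10201 ≡ 149 (mod 359)
10^128 ≡ 149^2 = 22201 ≡ 302 (mod 359)
179 = 128 + 32 + 16 + 2 + 1 in binary powers of 2.
So 10^179 ≡ 302 · 101 · 222 · 100 · 10 ≡ 1 (mod 359).
Since 10^d ≡ 1 (mod 359), base 10 does not prove 359 composite.

1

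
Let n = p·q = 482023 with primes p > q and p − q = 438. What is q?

509

Since p = q + 438, we have 482023 = q(q + 438), so q² + 438q − 482023 = 0.
Discriminant: 438² + 4·482023 = 191844 + 1928092 = 2119936; √2119936 = 1456.
q = (−438 + 1456)/2 = 509, and p = q + 438 = 947.
Check: 509 · 947 = 482023.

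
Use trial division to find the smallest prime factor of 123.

3

123 is odd.
Digit sum 6, divisible by 3.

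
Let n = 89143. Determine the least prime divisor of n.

89143 is odd.
Digit sum 25, not divisible by 3.
Ends in 3: not divisible by 5.
7: 89143 = 7·12734 + 5
11: 89143 = 11·8103 + 10
13: 89143 = 13·6857 + 2
17: 89143 = 17·5243 + 12
19: 89143 = 19·4691 + 14
23: 89143 = 23·3875 + 18
29: 89143 = 29·3073 + 26
31: 89143 = 31·2875 + 18
37: 89143 = 37·2409 + 10
41: 89143 = 41·2174 + 9
43: 89143 = 43·2073 + 4
47: 89143 = 47·1896 + 31
53: 89143 = 53·1681 + 50
59: 89143 = 59·1510 + 53
61: 89143 = 61·1461 + 22
67: 89143 = 67·1330 + 33
71: 89143 = 71·1255 + 38
73: 89143 = 73·1221 + 10
79: 89143 = 79·1128 + 31
83: 89143 = 83·1074 + 1
89: 89143 = 89·1001 + 54
97: 89143 = 97·919

97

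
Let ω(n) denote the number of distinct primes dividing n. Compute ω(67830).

67830 = 2 · 33915
33915 = 3 · 11305
11305 = 5 · 2261
2261 = 7 · 323
323 = 17 · 19
67830 = 2 · 3 · 5 · 7 · 17 · 19, which has 6 distinct prime factors.

6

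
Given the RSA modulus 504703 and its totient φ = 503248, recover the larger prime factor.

887

φ(n) = (p−1)(q−1) = n − (p+q) + 1, so p + q = 504703 − 503248 + 1 = 1456.
p and q are the roots of t² − 1456t + 504703 = 0.
Discriminant: 1456² − 4·504703 = 2119936 − 2018812 = 101124; √101124 = 318.
q = (1456 − 318)/2 = 569, p = (1456 + 318)/2 = 887.
Check: 569 · 887 = 504703.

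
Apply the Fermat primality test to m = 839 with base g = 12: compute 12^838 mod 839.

12^1 ≡ 12 (mod 839)
12^2 ≡ 12^2 = 144 ≡ 144 (mod 839)
12^4 ≡ 144^2 = 20736 ≡ 600 (mod 839)
12^8 ≡ 600^2 = 360000 ≡ 69 (mod 839)
12^16 ≡ 69^2 = 4761 ≡ 566 (mod 839)
12^32 ≡ 566^2 = 320356 ≡ 697 (mod 839)
12^64 ≡ 697^2 = 485809 ≡ 28 (mod 839)
12^128 ≡ 28^2 = 784 ≡ 784 (mod 839)
12^256 ≡ 784^2 = 614656 ≡ 508 (mod 839)
12^512 ≡ 508^2 = 258064 ≡ 491 (mod 839)
838 = 512 + 256 + 64 + 4 + 2 in binary powers of 2.
So 12^838 ≡ 491 · 508 · 28 · 600 · 144 ≡ 1 (mod 839).
Since the result is 1, base 12 gives no evidence that 839 is composite.

1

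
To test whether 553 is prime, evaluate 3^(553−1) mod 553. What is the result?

176

3^1 ≡ 3 (mod 553)
3^2 ≡ 3^2 = 9 ≡ 9 (mod 553)
3^4 ≡ 9^2 = 81 ≡ 81 (mod 553)
3^8 ≡ 81^2 = 6561 ≡ 478 (mod 553)
3^16 ≡ 478^2 = 228484 ≡ 95 (mod 553)
3^32 ≡ 95^2 = 9025 ≡ 177 (mod 553)
3^64 ≡ 177^2 = 31329 ≡ 361 (mod 553)
3^128 ≡ 361^2 = 130321 ≡ 366 (mod 553)
3^256 ≡ 366^2 = 133956 ≡ 130 (mod 553)
3^512 ≡ 130^2 = 16900 ≡ 310 (mod 553)
552 = 512 + 32 + 8 in binary powers of 2.
So 3^552 ≡ 310 · 177 · 478 ≡ 176 (mod 553).
Since 176 ≠ 1, base 3 is a Fermat witness: 553 is composite.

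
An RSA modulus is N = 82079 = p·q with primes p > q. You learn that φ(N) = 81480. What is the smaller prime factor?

211

φ(n) = (p−1)(q−1) = n − (p+q) + 1, so p + q = 82079 − 81480 + 1 = 600.
p and q are the roots of t² − 600t + 82079 = 0.
Discriminant: 600² − 4·82079 = 360000 − 328316 = 31684; √31684 = 178.
q = (600 − 178)/2 = 211, p = (600 + 178)/2 = 389.
Check: 211 · 389 = 82079.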